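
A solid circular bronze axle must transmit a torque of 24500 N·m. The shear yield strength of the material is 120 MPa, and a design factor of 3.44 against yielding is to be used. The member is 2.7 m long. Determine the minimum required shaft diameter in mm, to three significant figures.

Allowable shear stress τ_allow = 120/3.44 = 34.88 MPa.
For a solid shaft τ = 16T/(πd³), so d³ = 16T/(π τ_allow) = 16×2.4500×10^7/(π×34.88) = 3.577×10^6 mm³.
d = (3.577×10^6)^(1/3) = 152.9 mm.

d = 153 mm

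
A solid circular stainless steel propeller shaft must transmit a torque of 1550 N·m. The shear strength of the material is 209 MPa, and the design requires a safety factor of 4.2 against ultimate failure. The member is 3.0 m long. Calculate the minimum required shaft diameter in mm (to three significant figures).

Allowable shear stress τ_allow = 209/4.2 = 49.76 MPa.
For a solid shaft τ = 16T/(πd³), so d³ = 16T/(π τ_allow) = 16×1550000/(π×49.76) = 158600 mm³.
d = (158600)^(1/3) = 54.13 mm.

d = 54.1 mm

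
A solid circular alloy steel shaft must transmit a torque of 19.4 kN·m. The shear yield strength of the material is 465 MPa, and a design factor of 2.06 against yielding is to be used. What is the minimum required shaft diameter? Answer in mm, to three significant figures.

d = 75.9 mm

Allowable shear stress τ_allow = 465/2.06 = 225.7 MPa.
For a solid shaft τ = 16T/(πd³), so d³ = 16T/(π τ_allow) = 16×1.9400×10^7/(π×225.7) = 437700 mm³.
d = (437700)^(1/3) = 75.93 mm.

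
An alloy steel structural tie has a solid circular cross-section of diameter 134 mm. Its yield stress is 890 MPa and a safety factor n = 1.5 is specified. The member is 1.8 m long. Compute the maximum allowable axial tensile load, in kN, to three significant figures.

F_allow = 8370 kN

σ_allow = 890/1.5 = 593.3 MPa.
A = πd²/4 = π×134²/4 = 14100 mm².
F_allow = σ_allow × A = 593.3×14100 = 8.368×10^6 N.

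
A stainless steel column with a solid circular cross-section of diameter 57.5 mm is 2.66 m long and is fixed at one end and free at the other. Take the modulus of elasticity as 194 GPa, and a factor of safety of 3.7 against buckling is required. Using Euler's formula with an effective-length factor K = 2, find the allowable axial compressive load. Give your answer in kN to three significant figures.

I = πd⁴/64 = π×57.5⁴/64 = 536600 mm⁴.
Effective length L_e = KL = 2×2.66 m = 5320 mm.
Euler critical load P_cr = π²EI/L_e² = π²×194000×536600/5320² = 36300 N.
P_allow = P_cr/n = 36300/3.7 = 9811 N.

P_allow = 9.81 kN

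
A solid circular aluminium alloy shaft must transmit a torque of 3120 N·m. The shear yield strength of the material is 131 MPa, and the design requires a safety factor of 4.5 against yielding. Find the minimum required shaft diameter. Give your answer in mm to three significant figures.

Allowable shear stress τ_allow = 131/4.5 = 29.11 MPa.
For a solid shaft τ = 16T/(πd³), so d³ = 16T/(π τ_allow) = 16×3120000/(π×29.11) = 545800 mm³.
d = (545800)^(1/3) = 81.73 mm.

d = 81.7 mm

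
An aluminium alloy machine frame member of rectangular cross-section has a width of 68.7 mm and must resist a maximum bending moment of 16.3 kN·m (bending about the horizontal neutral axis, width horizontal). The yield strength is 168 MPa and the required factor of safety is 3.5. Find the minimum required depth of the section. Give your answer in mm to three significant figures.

σ_allow = 168/3.5 = 48.00 MPa.
For a rectangular section σ = 6M/(bh²), so h² = 6M/(b σ_allow) = 6×1.6300×10^7/(68.7×48.00) = 29660 mm².
h = 172.2 mm.

h = 172 mm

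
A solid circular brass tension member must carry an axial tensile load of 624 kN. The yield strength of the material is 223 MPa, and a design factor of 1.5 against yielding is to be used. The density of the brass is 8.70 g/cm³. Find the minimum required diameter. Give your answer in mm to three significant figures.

d = 73.1 mm

Allowable stress σ_allow = 223/1.5 = 148.7 MPa.
Required area A = F/σ_allow = 624000/148.7 = 4197 mm².
A = πd²/4 → d = √(4A/π) = 73.10 mm.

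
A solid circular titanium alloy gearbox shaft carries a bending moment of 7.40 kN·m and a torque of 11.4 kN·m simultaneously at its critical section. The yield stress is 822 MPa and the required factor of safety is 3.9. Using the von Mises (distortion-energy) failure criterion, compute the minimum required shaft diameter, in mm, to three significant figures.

d = 84.2 mm

σ_allow = σ_y/n = 822/3.9 = 210.8 MPa.
For a solid shaft σ_b = 32M/(πd³) and τ = 16T/(πd³), so the von Mises stress is σ' = (16/πd³)·√(4M²+3T²).
√(4M²+3T²) = √(4×(7.400×10^6)² + 3×(1.140×10^7)²) = 2.468×10^7 N·mm.
d³ = 16×2.468×10^7/(π×210.8) = 596300 mm³.
d = 84.17 mm.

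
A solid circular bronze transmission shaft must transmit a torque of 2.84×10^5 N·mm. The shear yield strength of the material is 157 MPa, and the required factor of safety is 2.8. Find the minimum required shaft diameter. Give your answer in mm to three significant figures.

Allowable shear stress τ_allow = 157/2.8 = 56.07 MPa.
For a solid shaft τ = 16T/(πd³), so d³ = 16T/(π τ_allow) = 16×284000/(π×56.07) = 25800 mm³.
d = (25800)^(1/3) = 29.55 mm.

d = 29.5 mm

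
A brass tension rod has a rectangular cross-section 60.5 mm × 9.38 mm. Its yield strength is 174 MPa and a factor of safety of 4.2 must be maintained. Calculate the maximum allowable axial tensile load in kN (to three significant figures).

F_allow = 23.5 kN

σ_allow = 174/4.2 = 41.43 MPa.
A = 60.5×9.38 = 567.5 mm².
F_allow = σ_allow × A = 41.43×567.5 = 23510 N.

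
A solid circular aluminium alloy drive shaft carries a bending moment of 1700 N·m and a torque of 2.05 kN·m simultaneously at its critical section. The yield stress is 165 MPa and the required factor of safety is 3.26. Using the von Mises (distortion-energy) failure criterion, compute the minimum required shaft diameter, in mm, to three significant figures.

d = 79.1 mm

σ_allow = σ_y/n = 165/3.26 = 50.61 MPa.
For a solid shaft σ_b = 32M/(πd³) and τ = 16T/(πd³), so the von Mises stress is σ' = (16/πd³)·√(4M²+3T²).
√(4M²+3T²) = √(4×(1.700×10^6)² + 3×(2.050×10^6)²) = 4.916×10^6 N·mm.
d³ = 16×4.916×10^6/(π×50.61) = 494700 mm³.
d = 79.09 mm.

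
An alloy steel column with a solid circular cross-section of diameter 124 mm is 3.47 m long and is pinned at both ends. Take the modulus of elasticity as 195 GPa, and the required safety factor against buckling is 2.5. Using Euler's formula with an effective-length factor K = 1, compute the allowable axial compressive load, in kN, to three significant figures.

P_allow = 742 kN

I = πd⁴/64 = π×124⁴/64 = 1.161×10^7 mm⁴.
Effective length L_e = KL = 1×3.47 m = 3470 mm.
Euler critical load P_cr = π²EI/L_e² = π²×195000×1.161×10^7/3470² = 1.855×10^6 N.
P_allow = P_cr/n = 1.855×10^6/2.5 = 742000 N.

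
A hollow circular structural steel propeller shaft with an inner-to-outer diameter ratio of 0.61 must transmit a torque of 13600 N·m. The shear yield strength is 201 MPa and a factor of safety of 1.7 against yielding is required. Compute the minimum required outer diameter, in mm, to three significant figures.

τ_allow = 201/1.7 = 118.2 MPa.
For a hollow shaft τ = 16T/[πd_o³(1−k⁴)] with k = 0.61, so 1−k⁴ = 0.8615.
d_o³ = 16T/[π τ_allow (1−k⁴)] = 16×1.3600×10^7/(π×118.2×0.8615) = 680000 mm³.
d_o = 87.94 mm.

d_o = 87.9 mm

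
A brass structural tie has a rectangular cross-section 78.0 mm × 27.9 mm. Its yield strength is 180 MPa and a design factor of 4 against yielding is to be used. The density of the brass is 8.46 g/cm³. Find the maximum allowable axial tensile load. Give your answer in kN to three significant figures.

F_allow = 97.9 kN

σ_allow = 180/4 = 45.00 MPa.
A = 78.0×27.9 = 2176 mm².
F_allow = σ_allow × A = 45.00×2176 = 97930 N.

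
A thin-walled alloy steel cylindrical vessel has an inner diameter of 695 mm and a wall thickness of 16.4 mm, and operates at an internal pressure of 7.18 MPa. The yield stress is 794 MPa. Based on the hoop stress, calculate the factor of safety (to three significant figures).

n = 5.22

σ_h = pD/(2t) = 7.18×695/(2×16.4) = 152.1 MPa.
n = 794/152.1 = 5.219.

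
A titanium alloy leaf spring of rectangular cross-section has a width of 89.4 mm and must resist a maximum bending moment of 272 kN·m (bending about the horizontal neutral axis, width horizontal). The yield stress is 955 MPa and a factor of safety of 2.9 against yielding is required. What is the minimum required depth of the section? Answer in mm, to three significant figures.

h = 235 mm

σ_allow = 955/2.9 = 329.3 MPa.
For a rectangular section σ = 6M/(bh²), so h² = 6M/(b σ_allow) = 6×2.7200×10^8/(89.4×329.3) = 55430 mm².
h = 235.4 mm.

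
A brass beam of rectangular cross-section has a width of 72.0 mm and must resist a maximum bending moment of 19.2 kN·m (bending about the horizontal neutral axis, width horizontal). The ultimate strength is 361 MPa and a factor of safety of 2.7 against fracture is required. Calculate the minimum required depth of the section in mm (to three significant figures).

σ_allow = 361/2.7 = 133.7 MPa.
For a rectangular section σ = 6M/(bh²), so h² = 6M/(b σ_allow) = 6×1.9200×10^7/(72.0×133.7) = 11970 mm².
h = 109.4 mm.

h = 109 mm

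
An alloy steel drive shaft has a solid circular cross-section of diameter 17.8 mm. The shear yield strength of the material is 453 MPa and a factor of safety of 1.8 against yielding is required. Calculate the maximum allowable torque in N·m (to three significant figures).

τ_allow = 453/1.8 = 251.7 MPa.
For a solid shaft T_allow = τ_allow·πd³/16; πd³/16 = π×17.8³/16 = 1107 mm³.
T_allow = 251.7×1107 = 278700 N·mm = 278.7 N·m.

T_allow = 279 N·m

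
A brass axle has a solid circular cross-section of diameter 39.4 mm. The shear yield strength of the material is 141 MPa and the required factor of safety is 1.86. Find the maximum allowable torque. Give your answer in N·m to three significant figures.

τ_allow = 141/1.86 = 75.81 MPa.
For a solid shaft T_allow = τ_allow·πd³/16; πd³/16 = π×39.4³/16 = 12010 mm³.
T_allow = 75.81×12010 = 910400 N·mm = 910.4 N·m.

T_allow = 910 N·m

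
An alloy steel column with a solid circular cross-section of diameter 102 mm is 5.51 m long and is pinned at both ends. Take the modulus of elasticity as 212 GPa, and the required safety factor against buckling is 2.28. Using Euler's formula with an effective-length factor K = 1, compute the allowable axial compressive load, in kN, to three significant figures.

I = πd⁴/64 = π×102⁴/64 = 5.313×10^6 mm⁴.
Effective length L_e = KL = 1×5.51 m = 5510 mm.
Euler critical load P_cr = π²EI/L_e² = π²×212000×5.313×10^6/5510² = 366200 N.
P_allow = P_cr/n = 366200/2.28 = 160600 N.

P_allow = 161 kN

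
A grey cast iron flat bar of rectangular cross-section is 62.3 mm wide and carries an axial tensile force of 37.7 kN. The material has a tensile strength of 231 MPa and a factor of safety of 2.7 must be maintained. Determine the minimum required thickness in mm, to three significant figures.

σ_allow = 231/2.7 = 85.56 MPa.
Required area A = F/σ_allow = 37700/85.56 = 440.6 mm².
t = A/w = 440.6/62.3 = 7.073 mm.

t = 7.07 mm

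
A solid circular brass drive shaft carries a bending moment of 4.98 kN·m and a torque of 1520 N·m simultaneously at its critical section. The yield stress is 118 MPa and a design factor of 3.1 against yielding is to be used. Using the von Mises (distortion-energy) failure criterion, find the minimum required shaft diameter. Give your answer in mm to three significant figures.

d = 111 mm

σ_allow = σ_y/n = 118/3.1 = 38.06 MPa.
For a solid shaft σ_b = 32M/(πd³) and τ = 16T/(πd³), so the von Mises stress is σ' = (16/πd³)·√(4M²+3T²).
√(4M²+3T²) = √(4×(4.980×10^6)² + 3×(1.520×10^6)²) = 1.030×10^7 N·mm.
d³ = 16×1.030×10^7/(π×38.06) = 1.378×10^6 mm³.
d = 111.3 mm.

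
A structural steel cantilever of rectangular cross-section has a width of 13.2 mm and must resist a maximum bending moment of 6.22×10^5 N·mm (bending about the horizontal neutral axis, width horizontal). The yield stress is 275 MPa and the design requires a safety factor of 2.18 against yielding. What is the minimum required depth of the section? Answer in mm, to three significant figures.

σ_allow = 275/2.18 = 126.1 MPa.
For a rectangular section σ = 6M/(bh²), so h² = 6M/(b σ_allow) = 6×622000/(13.2×126.1) = 2241 mm².
h = 47.34 mm.

h = 47.3 mm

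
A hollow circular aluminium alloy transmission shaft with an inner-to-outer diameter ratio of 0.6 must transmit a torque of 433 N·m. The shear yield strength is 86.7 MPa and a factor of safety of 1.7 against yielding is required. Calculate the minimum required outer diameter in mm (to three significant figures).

τ_allow = 86.7/1.7 = 51.00 MPa.
For a hollow shaft τ = 16T/[πd_o³(1−k⁴)] with k = 0.6, so 1−k⁴ = 0.8704.
d_o³ = 16T/[π τ_allow (1−k⁴)] = 16×433000/(π×51.00×0.8704) = 49680 mm³.
d_o = 36.76 mm.

d_o = 36.8 mm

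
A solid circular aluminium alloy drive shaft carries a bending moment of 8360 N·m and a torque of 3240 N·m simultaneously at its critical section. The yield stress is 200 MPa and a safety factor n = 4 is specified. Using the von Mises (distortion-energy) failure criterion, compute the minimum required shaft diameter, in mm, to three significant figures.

σ_allow = σ_y/n = 200/4 = 50.00 MPa.
For a solid shaft σ_b = 32M/(πd³) and τ = 16T/(πd³), so the von Mises stress is σ' = (16/πd³)·√(4M²+3T²).
√(4M²+3T²) = √(4×(8.360×10^6)² + 3×(3.240×10^6)²) = 1.764×10^7 N·mm.
d³ = 16×1.764×10^7/(π×50.00) = 1.796×10^6 mm³.
d = 121.6 mm.

d = 122 mm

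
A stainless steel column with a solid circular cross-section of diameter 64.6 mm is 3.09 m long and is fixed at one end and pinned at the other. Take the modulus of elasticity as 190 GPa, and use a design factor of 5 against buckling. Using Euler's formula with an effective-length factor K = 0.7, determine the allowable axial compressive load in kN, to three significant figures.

P_allow = 68.5 kN

I = πd⁴/64 = π×64.6⁴/64 = 854900 mm⁴.
Effective length L_e = KL = 0.7×3.09 m = 2163 mm.
Euler critical load P_cr = π²EI/L_e² = π²×190000×854900/2163² = 342600 N.
P_allow = P_cr/n = 342600/5 = 68530 N.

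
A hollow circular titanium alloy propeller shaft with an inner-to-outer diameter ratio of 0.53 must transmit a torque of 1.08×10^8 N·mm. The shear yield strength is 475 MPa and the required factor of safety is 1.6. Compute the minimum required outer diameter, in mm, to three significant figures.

τ_allow = 475/1.6 = 296.9 MPa.
For a hollow shaft τ = 16T/[πd_o³(1−k⁴)] with k = 0.53, so 1−k⁴ = 0.9211.
d_o³ = 16T/[π τ_allow (1−k⁴)] = 16×1.0800×10^8/(π×296.9×0.9211) = 2.011×10^6 mm³.
d_o = 126.2 mm.

d_o = 126 mm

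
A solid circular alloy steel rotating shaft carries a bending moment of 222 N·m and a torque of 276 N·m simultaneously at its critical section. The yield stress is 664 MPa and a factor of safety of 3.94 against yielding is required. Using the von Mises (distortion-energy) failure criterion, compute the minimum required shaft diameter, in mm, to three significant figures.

σ_allow = σ_y/n = 664/3.94 = 168.5 MPa.
For a solid shaft σ_b = 32M/(πd³) and τ = 16T/(πd³), so the von Mises stress is σ' = (16/πd³)·√(4M²+3T²).
√(4M²+3T²) = √(4×(222000)² + 3×(276000)²) = 652400 N·mm.
d³ = 16×652400/(π×168.5) = 19720 mm³.
d = 27.02 mm.

d = 27.0 mm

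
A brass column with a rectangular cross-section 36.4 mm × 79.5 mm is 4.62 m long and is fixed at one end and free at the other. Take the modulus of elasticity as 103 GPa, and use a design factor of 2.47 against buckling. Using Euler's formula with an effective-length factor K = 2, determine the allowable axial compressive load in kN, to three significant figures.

Buckling occurs about the weak axis: I_min = h·b³/12 = 79.5×36.4³/12 = 319500 mm⁴ (b = 36.4 mm is the smaller dimension).
Effective length L_e = KL = 2×4.62 m = 9240 mm.
Euler critical load P_cr = π²EI/L_e² = π²×103000×319500/9240² = 3804 N.
P_allow = P_cr/n = 3804/2.47 = 1540 N.

P_allow = 1.54 kN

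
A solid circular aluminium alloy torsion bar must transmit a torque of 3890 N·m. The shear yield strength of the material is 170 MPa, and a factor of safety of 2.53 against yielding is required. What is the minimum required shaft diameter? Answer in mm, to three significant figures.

Allowable shear stress τ_allow = 170/2.53 = 67.19 MPa.
For a solid shaft τ = 16T/(πd³), so d³ = 16T/(π τ_allow) = 16×3890000/(π×67.19) = 294800 mm³.
d = (294800)^(1/3) = 66.56 mm.

d = 66.6 mm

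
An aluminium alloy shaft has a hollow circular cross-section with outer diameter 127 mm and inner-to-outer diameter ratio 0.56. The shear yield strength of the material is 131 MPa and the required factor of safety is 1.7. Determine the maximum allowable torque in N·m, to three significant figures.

τ_allow = 131/1.7 = 77.06 MPa.
For a hollow shaft T_allow = τ_allow·πd_o³(1−k⁴)/16 with 1−k⁴ = 0.9017, so πd_o³(1−k⁴)/16 = 362600 mm³.
T_allow = 77.06×362600 = 2.794×10^7 N·mm = 27940 N·m.

T_allow = 27900 N·m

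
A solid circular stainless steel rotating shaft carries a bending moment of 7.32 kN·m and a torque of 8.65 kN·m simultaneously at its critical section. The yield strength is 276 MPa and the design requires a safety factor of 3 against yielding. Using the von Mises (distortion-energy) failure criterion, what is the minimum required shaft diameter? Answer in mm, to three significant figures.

d = 105 mm

σ_allow = σ_y/n = 276/3 = 92.00 MPa.
For a solid shaft σ_b = 32M/(πd³) and τ = 16T/(πd³), so the von Mises stress is σ' = (16/πd³)·√(4M²+3T²).
√(4M²+3T²) = √(4×(7.320×10^6)² + 3×(8.650×10^6)²) = 2.095×10^7 N·mm.
d³ = 16×2.095×10^7/(π×92.00) = 1.160×10^6 mm³.
d = 105.1 mm.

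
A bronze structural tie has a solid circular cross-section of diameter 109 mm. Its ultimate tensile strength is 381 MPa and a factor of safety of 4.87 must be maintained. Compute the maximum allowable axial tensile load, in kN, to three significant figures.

F_allow = 730 kN

σ_allow = 381/4.87 = 78.23 MPa.
A = πd²/4 = π×109²/4 = 9331 mm².
F_allow = σ_allow × A = 78.23×9331 = 730000 N.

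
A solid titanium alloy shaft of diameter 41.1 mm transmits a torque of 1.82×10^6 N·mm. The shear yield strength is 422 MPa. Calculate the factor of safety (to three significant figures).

n = 3.16

τ = 16T/(πd³) = 16×1820000/(π×41.1³) = 133.5 MPa.
n = τ_limit/τ = 422/133.5 = 3.161.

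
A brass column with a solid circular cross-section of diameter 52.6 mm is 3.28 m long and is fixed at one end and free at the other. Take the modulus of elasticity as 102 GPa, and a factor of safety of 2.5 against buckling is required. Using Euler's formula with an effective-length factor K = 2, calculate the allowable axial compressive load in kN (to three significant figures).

I = πd⁴/64 = π×52.6⁴/64 = 375800 mm⁴.
Effective length L_e = KL = 2×3.28 m = 6560 mm.
Euler critical load P_cr = π²EI/L_e² = π²×102000×375800/6560² = 8790 N.
P_allow = P_cr/n = 8790/2.5 = 3516 N.

P_allow = 3.52 kN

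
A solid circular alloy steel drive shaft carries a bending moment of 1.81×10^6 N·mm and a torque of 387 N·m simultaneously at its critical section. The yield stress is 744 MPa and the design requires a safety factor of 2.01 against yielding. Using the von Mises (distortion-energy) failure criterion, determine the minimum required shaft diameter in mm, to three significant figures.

d = 37.0 mm

σ_allow = σ_y/n = 744/2.01 = 370.1 MPa.
For a solid shaft σ_b = 32M/(πd³) and τ = 16T/(πd³), so the von Mises stress is σ' = (16/πd³)·√(4M²+3T²).
√(4M²+3T²) = √(4×(1.810×10^6)² + 3×(387000)²) = 3.682×10^6 N·mm.
d³ = 16×3.682×10^6/(π×370.1) = 50650 mm³.
d = 37.00 mm.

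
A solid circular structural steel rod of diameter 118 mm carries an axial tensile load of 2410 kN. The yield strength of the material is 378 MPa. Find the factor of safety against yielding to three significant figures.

n = 1.72

A = πd²/4 = 10940 mm².
σ = F/A = 2410000/10940 = 220.4 MPa.
n = 378/220.4 = 1.715.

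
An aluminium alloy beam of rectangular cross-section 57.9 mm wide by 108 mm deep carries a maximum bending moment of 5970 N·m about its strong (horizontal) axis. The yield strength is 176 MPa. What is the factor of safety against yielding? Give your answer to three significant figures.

n = 3.32

Section modulus S = bh²/6 = 57.9×108²/6 = 112600 mm³.
σ = M/S = 5970000/112600 = 53.04 MPa.
n = 176/53.04 = 3.318.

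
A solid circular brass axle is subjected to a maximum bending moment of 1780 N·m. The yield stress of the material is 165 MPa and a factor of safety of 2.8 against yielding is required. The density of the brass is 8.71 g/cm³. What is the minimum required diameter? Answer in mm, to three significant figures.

d = 67.5 mm

σ_allow = 165/2.8 = 58.93 MPa.
For a solid circular section σ = 32M/(πd³), so d³ = 32M/(π σ_allow) = 32×1780000/(π×58.93) = 307700 mm³.
d = 67.51 mm.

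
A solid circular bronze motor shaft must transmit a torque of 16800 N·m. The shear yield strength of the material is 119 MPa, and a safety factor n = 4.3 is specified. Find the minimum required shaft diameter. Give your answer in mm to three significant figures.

Allowable shear stress τ_allow = 119/4.3 = 27.67 MPa.
For a solid shaft τ = 16T/(πd³), so d³ = 16T/(π τ_allow) = 16×1.6800×10^7/(π×27.67) = 3.092×10^6 mm³.
d = (3.092×10^6)^(1/3) = 145.7 mm.

d = 146 mm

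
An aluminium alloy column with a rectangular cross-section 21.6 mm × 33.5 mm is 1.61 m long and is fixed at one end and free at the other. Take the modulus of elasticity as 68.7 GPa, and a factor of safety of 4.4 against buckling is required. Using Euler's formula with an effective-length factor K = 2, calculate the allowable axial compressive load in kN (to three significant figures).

P_allow = 0.418 kN

Buckling occurs about the weak axis: I_min = h·b³/12 = 33.5×21.6³/12 = 28130 mm⁴ (b = 21.6 mm is the smaller dimension).
Effective length L_e = KL = 2×1.61 m = 3220 mm.
Euler critical load P_cr = π²EI/L_e² = π²×68700×28130/3220² = 1840 N.
P_allow = P_cr/n = 1840/4.4 = 418.1 N.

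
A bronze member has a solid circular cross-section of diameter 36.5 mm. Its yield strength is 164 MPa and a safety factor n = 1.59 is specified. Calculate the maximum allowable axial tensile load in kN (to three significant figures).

σ_allow = 164/1.59 = 103.1 MPa.
A = πd²/4 = π×36.5²/4 = 1046 mm².
F_allow = σ_allow × A = 103.1×1046 = 107900 N.

F_allow = 108 kN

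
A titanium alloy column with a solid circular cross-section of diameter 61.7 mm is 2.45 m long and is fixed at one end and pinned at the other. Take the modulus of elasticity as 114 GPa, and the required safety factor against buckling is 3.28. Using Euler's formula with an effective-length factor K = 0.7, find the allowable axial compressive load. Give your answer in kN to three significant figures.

P_allow = 83.0 kN

I = πd⁴/64 = π×61.7⁴/64 = 711400 mm⁴.
Effective length L_e = KL = 0.7×2.45 m = 1715 mm.
Euler critical load P_cr = π²EI/L_e² = π²×114000×711400/1715² = 272100 N.
P_allow = P_cr/n = 272100/3.28 = 82970 N.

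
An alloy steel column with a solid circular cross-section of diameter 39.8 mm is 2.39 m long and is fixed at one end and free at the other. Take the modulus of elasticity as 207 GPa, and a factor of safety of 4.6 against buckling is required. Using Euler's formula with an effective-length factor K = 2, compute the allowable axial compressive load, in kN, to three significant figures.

I = πd⁴/64 = π×39.8⁴/64 = 123200 mm⁴.
Effective length L_e = KL = 2×2.39 m = 4780 mm.
Euler critical load P_cr = π²EI/L_e² = π²×207000×123200/4780² = 11010 N.
P_allow = P_cr/n = 11010/4.6 = 2394 N.

P_allow = 2.39 kN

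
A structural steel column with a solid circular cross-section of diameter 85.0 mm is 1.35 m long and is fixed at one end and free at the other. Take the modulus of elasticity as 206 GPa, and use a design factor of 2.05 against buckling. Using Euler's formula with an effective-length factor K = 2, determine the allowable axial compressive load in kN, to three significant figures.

I = πd⁴/64 = π×85.0⁴/64 = 2.562×10^6 mm⁴.
Effective length L_e = KL = 2×1.35 m = 2700 mm.
Euler critical load P_cr = π²EI/L_e² = π²×206000×2.562×10^6/2700² = 714600 N.
P_allow = P_cr/n = 714600/2.05 = 348600 N.

P_allow = 349 kN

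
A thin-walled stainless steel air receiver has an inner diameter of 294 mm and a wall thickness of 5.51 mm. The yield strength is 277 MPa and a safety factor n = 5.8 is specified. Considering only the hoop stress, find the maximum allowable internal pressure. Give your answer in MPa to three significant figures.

p_allow = 1.79 MPa

σ_allow = 277/5.8 = 47.76 MPa.
σ_h = pD/(2t) → p_allow = 2σ_allow t/D = 2×47.76×5.51/294 = 1.790 MPa.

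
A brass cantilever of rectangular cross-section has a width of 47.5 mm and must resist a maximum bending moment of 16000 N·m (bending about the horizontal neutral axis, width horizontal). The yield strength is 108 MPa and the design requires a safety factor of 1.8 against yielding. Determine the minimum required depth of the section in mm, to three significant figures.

σ_allow = 108/1.8 = 60.00 MPa.
For a rectangular section σ = 6M/(bh²), so h² = 6M/(b σ_allow) = 6×1.6000×10^7/(47.5×60.00) = 33680 mm².
h = 183.5 mm.

h = 184 mm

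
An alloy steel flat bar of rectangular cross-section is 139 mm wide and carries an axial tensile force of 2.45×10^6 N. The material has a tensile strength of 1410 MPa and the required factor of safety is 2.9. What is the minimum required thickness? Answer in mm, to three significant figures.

σ_allow = 1410/2.9 = 486.2 MPa.
Required area A = F/σ_allow = 2450000/486.2 = 5039 mm².
t = A/w = 5039/139 = 36.25 mm.

t = 36.3 mm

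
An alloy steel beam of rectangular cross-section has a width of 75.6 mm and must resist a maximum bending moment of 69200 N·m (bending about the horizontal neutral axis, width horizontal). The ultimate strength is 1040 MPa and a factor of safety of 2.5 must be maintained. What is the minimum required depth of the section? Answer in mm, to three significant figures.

h = 115 mm

σ_allow = 1040/2.5 = 416.0 MPa.
For a rectangular section σ = 6M/(bh²), so h² = 6M/(b σ_allow) = 6×6.9200×10^7/(75.6×416.0) = 13200 mm².
h = 114.9 mm.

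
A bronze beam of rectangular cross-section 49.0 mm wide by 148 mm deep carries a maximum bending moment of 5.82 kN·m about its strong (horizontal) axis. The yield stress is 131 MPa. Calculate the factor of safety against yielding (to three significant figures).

n = 4.03

Section modulus S = bh²/6 = 49.0×148²/6 = 178900 mm³.
σ = M/S = 5820000/178900 = 32.54 MPa.
n = 131/32.54 = 4.026.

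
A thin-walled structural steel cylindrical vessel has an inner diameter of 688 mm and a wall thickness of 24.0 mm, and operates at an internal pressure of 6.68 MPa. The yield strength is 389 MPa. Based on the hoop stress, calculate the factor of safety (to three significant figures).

n = 4.06

σ_h = pD/(2t) = 6.68×688/(2×24.0) = 95.75 MPa.
n = 389/95.75 = 4.063.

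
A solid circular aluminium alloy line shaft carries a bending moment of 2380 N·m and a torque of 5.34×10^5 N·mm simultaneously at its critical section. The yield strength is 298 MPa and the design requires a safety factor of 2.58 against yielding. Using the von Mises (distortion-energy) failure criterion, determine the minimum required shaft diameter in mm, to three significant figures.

d = 59.8 mm

σ_allow = σ_y/n = 298/2.58 = 115.5 MPa.
For a solid shaft σ_b = 32M/(πd³) and τ = 16T/(πd³), so the von Mises stress is σ' = (16/πd³)·√(4M²+3T²).
√(4M²+3T²) = √(4×(2.380×10^6)² + 3×(534000)²) = 4.849×10^6 N·mm.
d³ = 16×4.849×10^6/(π×115.5) = 213800 mm³.
d = 59.80 mm.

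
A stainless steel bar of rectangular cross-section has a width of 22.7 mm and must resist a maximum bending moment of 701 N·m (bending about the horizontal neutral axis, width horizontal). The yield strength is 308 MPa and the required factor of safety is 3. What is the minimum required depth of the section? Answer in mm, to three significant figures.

h = 42.5 mm

σ_allow = 308/3 = 102.7 MPa.
For a rectangular section σ = 6M/(bh²), so h² = 6M/(b σ_allow) = 6×701000/(22.7×102.7) = 1805 mm².
h = 42.48 mm.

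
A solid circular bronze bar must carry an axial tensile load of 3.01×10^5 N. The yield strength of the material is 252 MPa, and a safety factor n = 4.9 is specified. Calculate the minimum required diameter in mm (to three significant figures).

Allowable stress σ_allow = 252/4.9 = 51.43 MPa.
Required area A = F/σ_allow = 301000/51.43 = 5853 mm².
A = πd²/4 → d = √(4A/π) = 86.32 mm.

d = 86.3 mm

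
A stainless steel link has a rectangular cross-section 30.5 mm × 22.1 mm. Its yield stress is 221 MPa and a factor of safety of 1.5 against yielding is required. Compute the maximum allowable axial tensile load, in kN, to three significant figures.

F_allow = 99.3 kN

σ_allow = 221/1.5 = 147.3 MPa.
A = 30.5×22.1 = 674.1 mm².
F_allow = σ_allow × A = 147.3×674.1 = 99310 N.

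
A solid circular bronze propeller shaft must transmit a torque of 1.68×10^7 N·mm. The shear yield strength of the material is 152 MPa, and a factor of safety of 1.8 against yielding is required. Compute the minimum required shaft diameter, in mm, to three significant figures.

Allowable shear stress τ_allow = 152/1.8 = 84.44 MPa.
For a solid shaft τ = 16T/(πd³), so d³ = 16T/(π τ_allow) = 16×1.6800×10^7/(π×84.44) = 1.013×10^6 mm³.
d = (1.013×10^6)^(1/3) = 100.4 mm.

d = 100 mm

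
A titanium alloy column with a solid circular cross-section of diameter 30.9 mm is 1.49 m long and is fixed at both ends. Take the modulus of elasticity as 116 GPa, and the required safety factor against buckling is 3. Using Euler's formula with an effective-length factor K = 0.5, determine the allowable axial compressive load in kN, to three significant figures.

P_allow = 30.8 kN

I = πd⁴/64 = π×30.9⁴/64 = 44750 mm⁴.
Effective length L_e = KL = 0.5×1.49 m = 745.0 mm.
Euler critical load P_cr = π²EI/L_e² = π²×116000×44750/745.0² = 92310 N.
P_allow = P_cr/n = 92310/3 = 30770 N.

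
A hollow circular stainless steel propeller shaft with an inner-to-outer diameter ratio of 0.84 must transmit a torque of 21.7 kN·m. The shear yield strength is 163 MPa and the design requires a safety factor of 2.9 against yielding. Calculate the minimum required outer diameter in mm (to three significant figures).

τ_allow = 163/2.9 = 56.21 MPa.
For a hollow shaft τ = 16T/[πd_o³(1−k⁴)] with k = 0.84, so 1−k⁴ = 0.5021.
d_o³ = 16T/[π τ_allow (1−k⁴)] = 16×2.1700×10^7/(π×56.21×0.5021) = 3.916×10^6 mm³.
d_o = 157.6 mm.

d_o = 158 mm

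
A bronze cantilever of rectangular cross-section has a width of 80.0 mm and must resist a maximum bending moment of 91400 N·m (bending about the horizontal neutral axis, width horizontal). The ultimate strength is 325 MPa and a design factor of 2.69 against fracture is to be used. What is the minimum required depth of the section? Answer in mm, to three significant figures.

h = 238 mm

σ_allow = 325/2.69 = 120.8 MPa.
For a rectangular section σ = 6M/(bh²), so h² = 6M/(b σ_allow) = 6×9.1400×10^7/(80.0×120.8) = 56740 mm².
h = 238.2 mm.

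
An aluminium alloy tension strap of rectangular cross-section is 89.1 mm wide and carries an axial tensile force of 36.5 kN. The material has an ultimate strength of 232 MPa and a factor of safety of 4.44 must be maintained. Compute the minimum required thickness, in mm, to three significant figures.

t = 7.84 mm

σ_allow = 232/4.44 = 52.25 MPa.
Required area A = F/σ_allow = 36500/52.25 = 698.5 mm².
t = A/w = 698.5/89.1 = 7.840 mm.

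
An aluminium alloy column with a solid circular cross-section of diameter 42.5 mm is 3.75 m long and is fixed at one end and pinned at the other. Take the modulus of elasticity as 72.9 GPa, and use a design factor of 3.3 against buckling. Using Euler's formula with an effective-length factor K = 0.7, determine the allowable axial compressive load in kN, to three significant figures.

I = πd⁴/64 = π×42.5⁴/64 = 160100 mm⁴.
Effective length L_e = KL = 0.7×3.75 m = 2625 mm.
Euler critical load P_cr = π²EI/L_e² = π²×72900×160100/2625² = 16720 N.
P_allow = P_cr/n = 16720/3.3 = 5067 N.

P_allow = 5.07 kN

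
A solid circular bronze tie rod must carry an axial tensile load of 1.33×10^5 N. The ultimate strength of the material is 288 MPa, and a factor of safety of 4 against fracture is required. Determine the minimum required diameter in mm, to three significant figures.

d = 48.5 mm

Allowable stress σ_allow = 288/4 = 72.00 MPa.
Required area A = F/σ_allow = 133000/72.00 = 1847 mm².
A = πd²/4 → d = √(4A/π) = 48.50 mm.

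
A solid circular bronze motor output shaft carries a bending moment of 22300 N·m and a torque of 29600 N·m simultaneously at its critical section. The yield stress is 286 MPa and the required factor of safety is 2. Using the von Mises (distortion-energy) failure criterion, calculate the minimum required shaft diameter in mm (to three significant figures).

σ_allow = σ_y/n = 286/2 = 143.0 MPa.
For a solid shaft σ_b = 32M/(πd³) and τ = 16T/(πd³), so the von Mises stress is σ' = (16/πd³)·√(4M²+3T²).
√(4M²+3T²) = √(4×(2.230×10^7)² + 3×(2.960×10^7)²) = 6.795×10^7 N·mm.
d³ = 16×6.795×10^7/(π×143.0) = 2.420×10^6 mm³.
d = 134.3 mm.

d = 134 mm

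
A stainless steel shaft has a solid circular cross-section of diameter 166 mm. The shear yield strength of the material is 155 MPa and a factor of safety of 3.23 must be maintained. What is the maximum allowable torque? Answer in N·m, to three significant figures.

τ_allow = 155/3.23 = 47.99 MPa.
For a solid shaft T_allow = τ_allow·πd³/16; πd³/16 = π×166³/16 = 898200 mm³.
T_allow = 47.99×898200 = 4.310×10^7 N·mm = 43100 N·m.

T_allow = 43100 N·m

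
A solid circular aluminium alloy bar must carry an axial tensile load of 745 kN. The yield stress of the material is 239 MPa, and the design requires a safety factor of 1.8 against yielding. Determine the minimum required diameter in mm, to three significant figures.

d = 84.5 mm

Allowable stress σ_allow = 239/1.8 = 132.8 MPa.
Required area A = F/σ_allow = 745000/132.8 = 5611 mm².
A = πd²/4 → d = √(4A/π) = 84.52 mm.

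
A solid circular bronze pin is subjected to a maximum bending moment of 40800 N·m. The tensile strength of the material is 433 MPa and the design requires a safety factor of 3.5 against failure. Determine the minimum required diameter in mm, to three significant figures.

d = 150 mm

σ_allow = 433/3.5 = 123.7 MPa.
For a solid circular section σ = 32M/(πd³), so d³ = 32M/(π σ_allow) = 32×4.0800×10^7/(π×123.7) = 3.359×10^6 mm³.
d = 149.8 mm.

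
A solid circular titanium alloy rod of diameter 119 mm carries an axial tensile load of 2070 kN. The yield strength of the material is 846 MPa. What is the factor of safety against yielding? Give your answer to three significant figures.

A = πd²/4 = 11120 mm².
σ = F/A = 2070000/11120 = 186.1 MPa.
n = 846/186.1 = 4.546.

n = 4.55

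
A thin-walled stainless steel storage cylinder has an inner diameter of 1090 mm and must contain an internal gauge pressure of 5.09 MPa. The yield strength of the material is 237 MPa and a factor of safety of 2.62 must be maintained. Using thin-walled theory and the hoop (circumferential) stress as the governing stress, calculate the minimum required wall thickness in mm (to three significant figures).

t = 30.7 mm

σ_allow = 237/2.62 = 90.46 MPa.
Hoop stress σ_h = pD/(2t), so t = pD/(2σ_allow) = 5.09×1090/(2×90.46) = 30.67 mm.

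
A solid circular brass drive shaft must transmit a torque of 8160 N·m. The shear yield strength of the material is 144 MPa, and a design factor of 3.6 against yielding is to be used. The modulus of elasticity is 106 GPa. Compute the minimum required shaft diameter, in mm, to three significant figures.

d = 101 mm

Allowable shear stress τ_allow = 144/3.6 = 40.00 MPa.
For a solid shaft τ = 16T/(πd³), so d³ = 16T/(π τ_allow) = 16×8160000/(π×40.00) = 1.039×10^6 mm³.
d = (1.039×10^6)^(1/3) = 101.3 mm.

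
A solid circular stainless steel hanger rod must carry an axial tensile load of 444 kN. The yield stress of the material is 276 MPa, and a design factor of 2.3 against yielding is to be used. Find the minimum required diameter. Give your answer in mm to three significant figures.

d = 68.6 mm

Allowable stress σ_allow = 276/2.3 = 120.0 MPa.
Required area A = F/σ_allow = 444000/120.0 = 3700 mm².
A = πd²/4 → d = √(4A/π) = 68.64 mm.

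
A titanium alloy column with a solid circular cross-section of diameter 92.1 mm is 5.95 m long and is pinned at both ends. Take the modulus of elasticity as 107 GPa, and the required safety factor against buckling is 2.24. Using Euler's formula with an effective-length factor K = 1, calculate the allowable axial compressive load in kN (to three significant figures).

P_allow = 47.0 kN

I = πd⁴/64 = π×92.1⁴/64 = 3.532×10^6 mm⁴.
Effective length L_e = KL = 1×5.95 m = 5950 mm.
Euler critical load P_cr = π²EI/L_e² = π²×107000×3.532×10^6/5950² = 105400 N.
P_allow = P_cr/n = 105400/2.24 = 47030 N.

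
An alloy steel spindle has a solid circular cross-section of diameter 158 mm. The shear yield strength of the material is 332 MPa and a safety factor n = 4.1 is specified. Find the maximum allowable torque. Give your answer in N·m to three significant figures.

T_allow = 62700 N·m

τ_allow = 332/4.1 = 80.98 MPa.
For a solid shaft T_allow = τ_allow·πd³/16; πd³/16 = π×158³/16 = 774500 mm³.
T_allow = 80.98×774500 = 6.271×10^7 N·mm = 62710 N·m.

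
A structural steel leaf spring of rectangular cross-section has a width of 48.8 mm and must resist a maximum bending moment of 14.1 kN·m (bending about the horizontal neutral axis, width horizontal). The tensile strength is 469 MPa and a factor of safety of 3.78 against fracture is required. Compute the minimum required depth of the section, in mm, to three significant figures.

σ_allow = 469/3.78 = 124.1 MPa.
For a rectangular section σ = 6M/(bh²), so h² = 6M/(b σ_allow) = 6×1.4100×10^7/(48.8×124.1) = 13970 mm².
h = 118.2 mm.

h = 118 mm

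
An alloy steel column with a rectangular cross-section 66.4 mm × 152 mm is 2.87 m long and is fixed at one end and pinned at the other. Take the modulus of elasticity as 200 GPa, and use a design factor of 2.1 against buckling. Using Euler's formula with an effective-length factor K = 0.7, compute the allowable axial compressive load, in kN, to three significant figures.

Buckling occurs about the weak axis: I_min = h·b³/12 = 152×66.4³/12 = 3.708×10^6 mm⁴ (b = 66.4 mm is the smaller dimension).
Effective length L_e = KL = 0.7×2.87 m = 2009 mm.
Euler critical load P_cr = π²EI/L_e² = π²×200000×3.708×10^6/2009² = 1.814×10^6 N.
P_allow = P_cr/n = 1.814×10^6/2.1 = 863600 N.

P_allow = 864 kN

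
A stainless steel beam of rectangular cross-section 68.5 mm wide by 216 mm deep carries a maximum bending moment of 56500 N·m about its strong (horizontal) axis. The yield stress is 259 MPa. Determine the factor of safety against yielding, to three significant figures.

Section modulus S = bh²/6 = 68.5×216²/6 = 532700 mm³.
σ = M/S = 5.6500×10^7/532700 = 106.1 MPa.
n = 259/106.1 = 2.442.

n = 2.44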